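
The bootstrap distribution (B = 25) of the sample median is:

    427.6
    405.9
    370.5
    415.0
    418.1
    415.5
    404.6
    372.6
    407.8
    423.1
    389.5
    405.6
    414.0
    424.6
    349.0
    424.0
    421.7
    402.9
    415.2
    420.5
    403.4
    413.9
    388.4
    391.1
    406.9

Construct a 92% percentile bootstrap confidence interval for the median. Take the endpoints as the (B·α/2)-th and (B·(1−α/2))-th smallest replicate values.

(349.0, 424.6)

Sorted replicates: 349.0, 370.5, 372.6, 388.4, 389.5, 391.1, 402.9, 403.4, 404.6, 405.6, 405.9, 406.9, 407.8, 413.9, 414.0, 415.0, 415.2, 415.5, 418.1, 420.5, 421.7, 423.1, 424.0, 424.6, 427.6
α = 0.08; lower rank = 25 × 0.040 = 1; upper rank = 25 × 0.960 = 24.
The 1st smallest replicate is 349.0; the 24th is 424.6.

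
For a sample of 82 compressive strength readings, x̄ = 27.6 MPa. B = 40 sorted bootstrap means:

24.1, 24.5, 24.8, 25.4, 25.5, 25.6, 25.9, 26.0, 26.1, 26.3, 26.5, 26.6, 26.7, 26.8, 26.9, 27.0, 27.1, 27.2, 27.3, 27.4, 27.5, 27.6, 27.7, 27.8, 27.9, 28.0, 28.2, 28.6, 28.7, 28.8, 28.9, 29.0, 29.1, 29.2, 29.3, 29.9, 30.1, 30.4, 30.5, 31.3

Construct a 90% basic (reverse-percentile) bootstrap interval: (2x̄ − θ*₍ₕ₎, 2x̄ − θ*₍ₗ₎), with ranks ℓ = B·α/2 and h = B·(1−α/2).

Percentile endpoints at ranks 2 and 38: θ*₍2₎ = 24.5, θ*₍38₎ = 30.4.
Basic interval reflects these around x̄:
  lower = 2 × 27.6 − 30.4 = 24.8
  upper = 2 × 27.6 − 24.5 = 30.7

(24.8, 30.7)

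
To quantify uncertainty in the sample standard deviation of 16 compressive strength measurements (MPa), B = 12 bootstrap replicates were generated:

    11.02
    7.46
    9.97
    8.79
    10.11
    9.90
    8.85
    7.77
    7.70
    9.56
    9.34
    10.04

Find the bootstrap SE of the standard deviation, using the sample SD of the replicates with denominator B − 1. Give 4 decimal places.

SE* = 1.1156

Bootstrap SE is the standard deviation of the 12 replicate standard deviations.
Mean of replicates: (11.02 + 7.46 + 9.97 + 8.79 + 10.11 + 9.90 + 8.85 + 7.77 + 7.70 + 9.56 + 9.34 + 10.04) / 12 = 110.51000 / 12 = 9.20917
Sum of squared deviations: (+1.81083)² + (−1.74917)² + (+0.76083)² + (−0.41917)² + (+0.90083)² + (+0.69083)² + (−0.35917)² + (−1.43917)² + (−1.50917)² + (+0.35083)² + (+0.13083)² + (+0.83083)² = 13.69029
Variance = 13.69029 / 11 = 1.24457
SE* = √1.24457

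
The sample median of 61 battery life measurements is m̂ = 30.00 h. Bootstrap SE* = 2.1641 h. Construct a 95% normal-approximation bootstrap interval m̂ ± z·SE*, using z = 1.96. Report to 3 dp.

(25.758, 34.242)

Margin = 1.96 × 2.1641 = 4.2416
Interval: 30.00 ± 4.2416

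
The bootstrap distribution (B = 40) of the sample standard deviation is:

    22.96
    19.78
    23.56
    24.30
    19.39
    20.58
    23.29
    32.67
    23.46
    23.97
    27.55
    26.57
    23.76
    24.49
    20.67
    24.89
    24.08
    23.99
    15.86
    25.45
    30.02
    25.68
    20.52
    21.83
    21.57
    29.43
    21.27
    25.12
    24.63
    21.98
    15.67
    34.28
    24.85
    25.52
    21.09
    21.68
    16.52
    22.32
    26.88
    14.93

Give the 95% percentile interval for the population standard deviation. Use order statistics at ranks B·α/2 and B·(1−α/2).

Sorted replicates: 14.93, 15.67, 15.86, 16.52, 19.39, 19.78, 20.52, 20.58, 20.67, 21.09, 21.27, 21.57, 21.68, 21.83, 21.98, 22.32, 22.96, 23.29, 23.46, 23.56, 23.76, 23.97, 23.99, 24.08, 24.30, 24.49, 24.63, 24.85, 24.89, 25.12, 25.45, 25.52, 25.68, 26.57, 26.88, 27.55, 29.43, 30.02, 32.67, 34.28
α = 0.05; lower rank = 40 × 0.025 = 1; upper rank = 40 × 0.975 = 39.
The 1st smallest replicate is 14.93; the 39th is 32.67.

(14.93, 32.67)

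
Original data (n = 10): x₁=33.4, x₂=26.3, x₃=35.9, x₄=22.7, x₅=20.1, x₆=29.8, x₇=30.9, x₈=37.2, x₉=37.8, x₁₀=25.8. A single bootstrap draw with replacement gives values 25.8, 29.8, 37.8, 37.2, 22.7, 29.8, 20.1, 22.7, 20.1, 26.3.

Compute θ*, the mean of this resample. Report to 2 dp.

θ* = 27.23

Mean = (25.8 + 29.8 + 37.8 + 37.2 + 22.7 + 29.8 + 20.1 + 22.7 + 20.1 + 26.3) / 10 = 272.30 / 10 = 27.23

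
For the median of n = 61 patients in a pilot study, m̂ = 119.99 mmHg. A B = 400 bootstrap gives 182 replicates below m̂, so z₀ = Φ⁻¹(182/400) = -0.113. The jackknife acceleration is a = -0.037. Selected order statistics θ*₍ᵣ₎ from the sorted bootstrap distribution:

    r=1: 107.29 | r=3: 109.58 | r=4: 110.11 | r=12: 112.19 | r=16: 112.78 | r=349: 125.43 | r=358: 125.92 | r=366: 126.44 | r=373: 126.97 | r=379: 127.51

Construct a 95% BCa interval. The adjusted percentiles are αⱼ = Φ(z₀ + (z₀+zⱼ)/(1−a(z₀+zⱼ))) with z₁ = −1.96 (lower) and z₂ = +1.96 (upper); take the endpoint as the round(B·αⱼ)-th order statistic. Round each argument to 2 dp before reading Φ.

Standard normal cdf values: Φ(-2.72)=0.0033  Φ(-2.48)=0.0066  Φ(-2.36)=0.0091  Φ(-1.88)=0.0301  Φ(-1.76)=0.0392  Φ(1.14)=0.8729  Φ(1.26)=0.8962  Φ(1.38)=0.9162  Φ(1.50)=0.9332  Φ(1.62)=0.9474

(110.11, 127.51)

Lower: z₀ + z₁ = -0.113 + (-1.960) = -2.073; 1 − a(z₀+z₁) = 1 − (-0.037)(-2.073) = 0.9233; argument = -0.113 + (-2.073)/0.9233 = -2.3582 → -2.36.
α₁ = Φ(-2.36) = 0.0091; rank = round(400 × 0.0091) = 4; θ*₍4₎ = 110.11.
Upper: z₀ + z₂ = 1.847; 1 − a(z₀+z₂) = 1.0683; argument = 1.6159 → 1.62; α₂ = 0.9474; rank = 379; θ*₍379₎ = 127.51.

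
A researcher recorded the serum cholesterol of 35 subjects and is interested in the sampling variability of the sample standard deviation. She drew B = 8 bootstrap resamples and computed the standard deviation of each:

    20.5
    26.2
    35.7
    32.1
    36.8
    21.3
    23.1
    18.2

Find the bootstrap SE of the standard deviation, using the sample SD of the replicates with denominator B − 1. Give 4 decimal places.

SE* = 7.2232

Bootstrap SE is the standard deviation of the 8 replicate standard deviations.
Mean of replicates: (20.5 + 26.2 + 35.7 + 32.1 + 36.8 + 21.3 + 23.1 + 18.2) / 8 = 213.90000 / 8 = 26.73750
Sum of squared deviations: (−6.23750)² + (−0.53750)² + (+8.96250)² + (+5.36250)² + (+10.06250)² + (−5.43750)² + (−3.63750)² + (−8.53750)² = 365.21875
Variance = 365.21875 / 7 = 52.17411
SE* = √52.17411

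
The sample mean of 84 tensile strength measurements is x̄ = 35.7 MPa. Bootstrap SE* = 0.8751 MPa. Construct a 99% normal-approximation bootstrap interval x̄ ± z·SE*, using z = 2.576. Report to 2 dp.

(33.45, 37.95)

Margin = 2.576 × 0.8751 = 2.254
Interval: 35.7 ± 2.254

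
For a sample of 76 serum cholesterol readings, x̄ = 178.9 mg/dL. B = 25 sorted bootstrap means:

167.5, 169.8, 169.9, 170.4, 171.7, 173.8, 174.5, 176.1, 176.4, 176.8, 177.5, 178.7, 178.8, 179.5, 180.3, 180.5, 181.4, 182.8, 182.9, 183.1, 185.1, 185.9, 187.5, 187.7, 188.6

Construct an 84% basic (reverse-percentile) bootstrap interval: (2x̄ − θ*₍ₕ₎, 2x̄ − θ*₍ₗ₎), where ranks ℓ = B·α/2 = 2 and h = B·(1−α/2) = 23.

Percentile endpoints at ranks 2 and 23: θ*₍2₎ = 169.8, θ*₍23₎ = 187.5.
Basic interval reflects these around x̄:
  lower = 2 × 178.9 − 187.5 = 170.3
  upper = 2 × 178.9 − 169.8 = 188.0

(170.3, 188.0)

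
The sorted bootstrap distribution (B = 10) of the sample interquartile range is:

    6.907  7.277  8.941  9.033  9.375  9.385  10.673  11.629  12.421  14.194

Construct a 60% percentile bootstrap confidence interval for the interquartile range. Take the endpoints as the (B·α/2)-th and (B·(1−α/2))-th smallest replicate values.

α = 0.40; lower rank = 10 × 0.200 = 2; upper rank = 10 × 0.800 = 8.
The 2nd smallest replicate is 7.277; the 8th is 11.629.

(7.277, 11.629)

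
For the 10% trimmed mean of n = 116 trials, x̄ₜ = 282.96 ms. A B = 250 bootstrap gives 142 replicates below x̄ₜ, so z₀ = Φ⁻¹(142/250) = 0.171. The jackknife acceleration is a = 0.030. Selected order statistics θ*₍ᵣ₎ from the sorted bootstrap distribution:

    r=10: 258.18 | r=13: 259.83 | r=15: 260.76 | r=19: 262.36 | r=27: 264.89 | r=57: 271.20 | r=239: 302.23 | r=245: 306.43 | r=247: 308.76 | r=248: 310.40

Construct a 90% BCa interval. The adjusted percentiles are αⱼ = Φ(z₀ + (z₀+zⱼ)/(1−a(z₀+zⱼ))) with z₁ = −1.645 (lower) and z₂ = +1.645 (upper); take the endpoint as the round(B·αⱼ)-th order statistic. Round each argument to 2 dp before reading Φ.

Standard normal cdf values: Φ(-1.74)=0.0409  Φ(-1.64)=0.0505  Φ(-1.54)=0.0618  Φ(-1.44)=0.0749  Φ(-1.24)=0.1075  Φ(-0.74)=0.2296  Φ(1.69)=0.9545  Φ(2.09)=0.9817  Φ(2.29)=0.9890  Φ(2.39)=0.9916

(264.89, 306.43)

Lower: z₀ + z₁ = 0.171 + (-1.645) = -1.474; 1 − a(z₀+z₁) = 1 − (0.030)(-1.474) = 1.0442; argument = 0.171 + (-1.474)/1.0442 = -1.2406 → -1.24.
α₁ = Φ(-1.24) = 0.1075; rank = round(250 × 0.1075) = 27; θ*₍27₎ = 264.89.
Upper: z₀ + z₂ = 1.816; 1 − a(z₀+z₂) = 0.9455; argument = 2.0916 → 2.09; α₂ = 0.9817; rank = 245; θ*₍245₎ = 306.43.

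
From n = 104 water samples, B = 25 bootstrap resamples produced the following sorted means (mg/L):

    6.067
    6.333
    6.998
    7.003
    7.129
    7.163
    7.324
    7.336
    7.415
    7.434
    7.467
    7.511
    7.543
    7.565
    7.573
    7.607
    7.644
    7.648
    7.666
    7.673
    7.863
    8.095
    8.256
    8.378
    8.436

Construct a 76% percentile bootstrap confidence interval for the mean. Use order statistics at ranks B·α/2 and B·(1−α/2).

α = 0.24; lower rank = 25 × 0.120 = 3; upper rank = 25 × 0.880 = 22.
The 3rd smallest replicate is 6.998; the 22nd is 8.095.

(6.998, 8.095)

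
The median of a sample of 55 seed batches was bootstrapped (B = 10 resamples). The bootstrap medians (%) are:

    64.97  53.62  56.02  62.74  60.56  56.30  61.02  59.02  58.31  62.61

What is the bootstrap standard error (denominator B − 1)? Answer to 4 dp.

Bootstrap SE is the standard deviation of the 10 replicate medians.
Mean of replicates: (64.97 + 53.62 + 56.02 + 62.74 + 60.56 + 56.30 + 61.02 + 59.02 + 58.31 + 62.61) / 10 = 595.17000 / 10 = 59.51700
Sum of squared deviations: (+5.45300)² + (−5.89700)² + (−3.49700)² + (+3.22300)² + (+1.04300)² + (−3.21700)² + (+1.50300)² + (−0.49700)² + (−1.20700)² + (+3.09300)² = 112.09301
Variance = 112.09301 / 9 = 12.45478
SE* = √12.45478

SE* = 3.5291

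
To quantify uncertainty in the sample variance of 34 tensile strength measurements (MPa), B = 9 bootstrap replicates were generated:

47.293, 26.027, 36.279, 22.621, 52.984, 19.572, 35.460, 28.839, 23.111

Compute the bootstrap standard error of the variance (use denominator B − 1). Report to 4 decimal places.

SE* = 11.5631

Bootstrap SE is the standard deviation of the 9 replicate variances.
Mean of replicates: (47.293 + 26.027 + 36.279 + 22.621 + 52.984 + 19.572 + 35.460 + 28.839 + 23.111) / 9 = 292.18600 / 9 = 32.46511
Sum of squared deviations: (+14.82789)² + (−6.43811)² + (+3.81389)² + (−9.84411)² + (+20.51889)² + (−12.89311)² + (+2.99489)² + (−3.62611)² + (−9.35411)² = 1069.64239
Variance = 1069.64239 / 8 = 133.70530
SE* = √133.70530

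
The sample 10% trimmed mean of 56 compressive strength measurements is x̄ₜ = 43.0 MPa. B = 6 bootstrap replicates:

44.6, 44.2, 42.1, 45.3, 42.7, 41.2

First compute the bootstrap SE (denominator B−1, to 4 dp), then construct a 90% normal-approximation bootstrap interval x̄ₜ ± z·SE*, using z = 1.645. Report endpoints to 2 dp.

(40.38, 45.62)

Mean of replicates = 43.3500; sum of squared deviations = 12.6950; SE* = √(12.6950/5) = 1.5934
Margin = 1.645 × 1.5934 = 2.621
Interval: 43.0 ± 2.621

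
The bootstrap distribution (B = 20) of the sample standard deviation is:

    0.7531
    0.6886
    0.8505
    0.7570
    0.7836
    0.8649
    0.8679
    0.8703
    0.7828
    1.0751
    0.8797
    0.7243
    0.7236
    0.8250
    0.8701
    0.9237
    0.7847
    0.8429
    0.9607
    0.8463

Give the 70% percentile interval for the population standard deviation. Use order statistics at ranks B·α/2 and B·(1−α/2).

Sorted replicates: 0.6886, 0.7236, 0.7243, 0.7531, 0.7570, 0.7828, 0.7836, 0.7847, 0.8250, 0.8429, 0.8463, 0.8505, 0.8649, 0.8679, 0.8701, 0.8703, 0.8797, 0.9237, 0.9607, 1.0751
α = 0.30; lower rank = 20 × 0.150 = 3; upper rank = 20 × 0.850 = 17.
The 3rd smallest replicate is 0.7243; the 17th is 0.8797.

(0.7243, 0.8797)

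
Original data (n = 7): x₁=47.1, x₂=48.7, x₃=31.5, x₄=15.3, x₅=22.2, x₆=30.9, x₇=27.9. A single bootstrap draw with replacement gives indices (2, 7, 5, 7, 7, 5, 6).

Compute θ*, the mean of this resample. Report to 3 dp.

θ* = 29.671

Resample values: 48.7, 27.9, 22.2, 27.9, 27.9, 22.2, 30.9.
Mean = (48.7 + 27.9 + 22.2 + 27.9 + 27.9 + 22.2 + 30.9) / 7 = 207.70 / 7 = 29.671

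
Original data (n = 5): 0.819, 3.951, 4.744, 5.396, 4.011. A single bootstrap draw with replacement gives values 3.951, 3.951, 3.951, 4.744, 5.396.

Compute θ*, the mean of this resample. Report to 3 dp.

θ* = 4.399

Mean = (3.951 + 3.951 + 3.951 + 4.744 + 5.396) / 5 = 21.9930 / 5 = 4.399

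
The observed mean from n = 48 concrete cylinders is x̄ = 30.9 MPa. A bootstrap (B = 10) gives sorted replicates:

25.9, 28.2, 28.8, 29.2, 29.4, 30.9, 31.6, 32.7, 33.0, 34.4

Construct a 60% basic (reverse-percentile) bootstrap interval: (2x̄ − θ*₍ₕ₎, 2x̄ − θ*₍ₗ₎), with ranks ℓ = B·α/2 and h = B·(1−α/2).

(29.1, 33.6)

Percentile endpoints at ranks 2 and 8: θ*₍2₎ = 28.2, θ*₍8₎ = 32.7.
Basic interval reflects these around x̄:
  lower = 2 × 30.9 − 32.7 = 29.1
  upper = 2 × 30.9 − 28.2 = 33.6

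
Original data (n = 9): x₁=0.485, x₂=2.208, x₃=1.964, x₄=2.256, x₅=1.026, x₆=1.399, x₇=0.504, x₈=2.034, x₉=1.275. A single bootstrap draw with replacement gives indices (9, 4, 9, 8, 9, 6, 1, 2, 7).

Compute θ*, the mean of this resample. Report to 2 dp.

Resample values: 1.275, 2.256, 1.275, 2.034, 1.275, 1.399, 0.485, 2.208, 0.504.
Mean = (1.275 + 2.256 + 1.275 + 2.034 + 1.275 + 1.399 + 0.485 + 2.208 + 0.504) / 9 = 12.7110 / 9 = 1.41

θ* = 1.41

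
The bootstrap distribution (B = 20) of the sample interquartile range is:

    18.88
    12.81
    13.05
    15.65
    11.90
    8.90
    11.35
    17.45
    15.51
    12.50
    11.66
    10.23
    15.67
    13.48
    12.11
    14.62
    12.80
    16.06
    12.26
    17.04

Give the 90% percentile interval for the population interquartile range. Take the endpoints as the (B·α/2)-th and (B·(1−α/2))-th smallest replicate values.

Sorted replicates: 8.90, 10.23, 11.35, 11.66, 11.90, 12.11, 12.26, 12.50, 12.80, 12.81, 13.05, 13.48, 14.62, 15.51, 15.65, 15.67, 16.06, 17.04, 17.45, 18.88
α = 0.10; lower rank = 20 × 0.050 = 1; upper rank = 20 × 0.950 = 19.
The 1st smallest replicate is 8.90; the 19th is 17.45.

(8.90, 17.45)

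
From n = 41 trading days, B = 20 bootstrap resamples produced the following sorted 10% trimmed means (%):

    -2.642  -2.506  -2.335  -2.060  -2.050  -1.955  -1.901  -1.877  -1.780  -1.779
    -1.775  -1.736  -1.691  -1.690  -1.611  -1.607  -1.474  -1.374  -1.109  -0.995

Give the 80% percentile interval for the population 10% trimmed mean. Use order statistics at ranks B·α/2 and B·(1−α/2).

α = 0.20; lower rank = 20 × 0.100 = 2; upper rank = 20 × 0.900 = 18.
The 2nd smallest replicate is -2.506; the 18th is -1.374.

(-2.506, -1.374)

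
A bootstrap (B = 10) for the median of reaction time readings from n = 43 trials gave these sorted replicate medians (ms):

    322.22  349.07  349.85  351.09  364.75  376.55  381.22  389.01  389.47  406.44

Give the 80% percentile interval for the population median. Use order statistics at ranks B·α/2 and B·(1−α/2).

α = 0.20; lower rank = 10 × 0.100 = 1; upper rank = 10 × 0.900 = 9.
The 1st smallest replicate is 322.22; the 9th is 389.47.

(322.22, 389.47)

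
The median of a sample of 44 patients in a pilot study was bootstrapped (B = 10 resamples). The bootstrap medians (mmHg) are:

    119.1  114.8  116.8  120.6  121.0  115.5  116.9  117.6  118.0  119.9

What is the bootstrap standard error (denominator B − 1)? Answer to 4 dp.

SE* = 2.1049

Bootstrap SE is the standard deviation of the 10 replicate medians.
Mean of replicates: (119.1 + 114.8 + 116.8 + 120.6 + 121.0 + 115.5 + 116.9 + 117.6 + 118.0 + 119.9) / 10 = 1180.20000 / 10 = 118.02000
Sum of squared deviations: (+1.08000)² + (−3.22000)² + (−1.22000)² + (+2.58000)² + (+2.98000)² + (−2.52000)² + (−1.12000)² + (−0.42000)² + (−0.02000)² + (+1.88000)² = 39.87600
Variance = 39.87600 / 9 = 4.43067
SE* = √4.43067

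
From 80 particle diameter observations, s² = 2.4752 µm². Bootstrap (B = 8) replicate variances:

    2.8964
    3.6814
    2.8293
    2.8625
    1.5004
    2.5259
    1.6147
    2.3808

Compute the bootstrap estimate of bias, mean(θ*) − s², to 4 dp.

mean(θ*) = (2.8964 + 3.6814 + 2.8293 + 2.8625 + 1.5004 + 2.5259 + 1.6147 + 2.3808) / 8 = 2.53642
bias = 2.53642 − 2.4752

bias = +0.0612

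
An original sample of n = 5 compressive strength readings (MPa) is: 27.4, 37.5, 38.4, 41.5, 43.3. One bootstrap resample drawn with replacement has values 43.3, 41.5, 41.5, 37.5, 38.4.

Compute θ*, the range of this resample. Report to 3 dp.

Range = 43.3 − 37.5 = 5.800

θ* = 5.800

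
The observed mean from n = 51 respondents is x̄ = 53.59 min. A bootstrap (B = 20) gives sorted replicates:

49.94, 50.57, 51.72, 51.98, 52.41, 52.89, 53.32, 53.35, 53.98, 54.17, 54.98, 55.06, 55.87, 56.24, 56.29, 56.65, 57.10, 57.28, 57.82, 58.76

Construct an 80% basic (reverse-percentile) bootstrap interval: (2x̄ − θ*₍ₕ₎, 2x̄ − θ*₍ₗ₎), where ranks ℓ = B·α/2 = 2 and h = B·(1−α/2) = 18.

Percentile endpoints at ranks 2 and 18: θ*₍2₎ = 50.57, θ*₍18₎ = 57.28.
Basic interval reflects these around x̄:
  lower = 2 × 53.59 − 57.28 = 49.90
  upper = 2 × 53.59 − 50.57 = 56.61

(49.90, 56.61)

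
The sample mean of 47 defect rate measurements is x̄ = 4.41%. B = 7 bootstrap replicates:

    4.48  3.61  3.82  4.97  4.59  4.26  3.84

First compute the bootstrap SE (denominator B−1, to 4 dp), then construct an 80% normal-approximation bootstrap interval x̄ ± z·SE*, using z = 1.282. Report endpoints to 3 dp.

Mean of replicates = 4.2243; sum of squared deviations = 1.4450; SE* = √(1.4450/6) = 0.4907
Margin = 1.282 × 0.4907 = 0.6291
Interval: 4.41 ± 0.6291

(3.781, 5.039)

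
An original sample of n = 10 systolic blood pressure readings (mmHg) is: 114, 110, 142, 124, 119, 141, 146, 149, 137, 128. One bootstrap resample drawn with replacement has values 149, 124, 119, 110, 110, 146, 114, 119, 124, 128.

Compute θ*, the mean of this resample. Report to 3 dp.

Mean = (149 + 124 + 119 + 110 + 110 + 146 + 114 + 119 + 124 + 128) / 10 = 1243.0 / 10 = 124.300

θ* = 124.300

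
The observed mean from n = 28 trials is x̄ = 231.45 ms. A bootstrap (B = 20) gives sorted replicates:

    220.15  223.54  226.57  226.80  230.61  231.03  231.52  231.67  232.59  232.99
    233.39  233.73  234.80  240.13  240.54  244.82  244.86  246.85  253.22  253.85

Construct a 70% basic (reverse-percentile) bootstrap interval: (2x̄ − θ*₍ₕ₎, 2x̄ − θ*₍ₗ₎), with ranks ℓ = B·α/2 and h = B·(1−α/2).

(218.04, 236.33)

Percentile endpoints at ranks 3 and 17: θ*₍3₎ = 226.57, θ*₍17₎ = 244.86.
Basic interval reflects these around x̄:
  lower = 2 × 231.45 − 244.86 = 218.04
  upper = 2 × 231.45 − 226.57 = 236.33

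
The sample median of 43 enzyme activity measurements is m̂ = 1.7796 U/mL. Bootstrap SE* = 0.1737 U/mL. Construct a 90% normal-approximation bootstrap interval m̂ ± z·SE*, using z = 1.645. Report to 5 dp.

(1.49386, 2.06534)

Margin = 1.645 × 0.1737 = 0.285737
Interval: 1.7796 ± 0.285737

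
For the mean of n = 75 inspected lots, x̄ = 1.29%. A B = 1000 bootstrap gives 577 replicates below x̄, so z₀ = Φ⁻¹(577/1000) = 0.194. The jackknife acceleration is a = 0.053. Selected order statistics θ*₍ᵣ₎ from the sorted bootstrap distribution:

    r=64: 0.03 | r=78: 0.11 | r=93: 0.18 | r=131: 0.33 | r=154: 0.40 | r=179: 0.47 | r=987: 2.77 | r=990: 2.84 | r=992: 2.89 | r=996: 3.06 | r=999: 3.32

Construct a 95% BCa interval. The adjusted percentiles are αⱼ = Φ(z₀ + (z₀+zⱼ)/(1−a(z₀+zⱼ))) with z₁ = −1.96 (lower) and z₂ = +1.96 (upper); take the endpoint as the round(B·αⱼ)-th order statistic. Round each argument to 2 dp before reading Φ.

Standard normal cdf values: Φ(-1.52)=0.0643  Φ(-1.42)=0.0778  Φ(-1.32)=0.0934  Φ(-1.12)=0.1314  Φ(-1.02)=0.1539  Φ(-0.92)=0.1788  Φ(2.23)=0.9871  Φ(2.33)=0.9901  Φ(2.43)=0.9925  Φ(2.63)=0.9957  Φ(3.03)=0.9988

Lower: z₀ + z₁ = 0.194 + (-1.960) = -1.766; 1 − a(z₀+z₁) = 1 − (0.053)(-1.766) = 1.0936; argument = 0.194 + (-1.766)/1.0936 = -1.4209 → -1.42.
α₁ = Φ(-1.42) = 0.0778; rank = round(1000 × 0.0778) = 78; θ*₍78₎ = 0.11.
Upper: z₀ + z₂ = 2.154; 1 − a(z₀+z₂) = 0.8858; argument = 2.6256 → 2.63; α₂ = 0.9957; rank = 996; θ*₍996₎ = 3.06.

(0.11, 3.06)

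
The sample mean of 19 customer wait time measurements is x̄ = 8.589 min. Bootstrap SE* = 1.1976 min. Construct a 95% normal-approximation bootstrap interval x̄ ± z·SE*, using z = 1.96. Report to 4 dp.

Margin = 1.96 × 1.1976 = 2.34730
Interval: 8.589 ± 2.34730

(6.2417, 10.9363)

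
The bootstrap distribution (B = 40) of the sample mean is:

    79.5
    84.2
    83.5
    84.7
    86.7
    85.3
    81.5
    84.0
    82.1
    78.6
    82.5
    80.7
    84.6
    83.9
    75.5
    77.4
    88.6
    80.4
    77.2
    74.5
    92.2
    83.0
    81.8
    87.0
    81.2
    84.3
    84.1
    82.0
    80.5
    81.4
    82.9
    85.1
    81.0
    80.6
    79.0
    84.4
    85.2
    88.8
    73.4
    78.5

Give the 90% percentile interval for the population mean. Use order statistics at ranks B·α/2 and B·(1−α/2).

Sorted replicates: 73.4, 74.5, 75.5, 77.2, 77.4, 78.5, 78.6, 79.0, 79.5, 80.4, 80.5, 80.6, 80.7, 81.0, 81.2, 81.4, 81.5, 81.8, 82.0, 82.1, 82.5, 82.9, 83.0, 83.5, 83.9, 84.0, 84.1, 84.2, 84.3, 84.4, 84.6, 84.7, 85.1, 85.2, 85.3, 86.7, 87.0, 88.6, 88.8, 92.2
α = 0.10; lower rank = 40 × 0.050 = 2; upper rank = 40 × 0.950 = 38.
The 2nd smallest replicate is 74.5; the 38th is 88.6.

(74.5, 88.6)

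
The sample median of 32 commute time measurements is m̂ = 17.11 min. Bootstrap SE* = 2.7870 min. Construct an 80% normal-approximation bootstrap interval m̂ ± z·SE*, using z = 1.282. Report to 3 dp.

Margin = 1.282 × 2.7870 = 3.5729
Interval: 17.11 ± 3.5729

(13.537, 20.683)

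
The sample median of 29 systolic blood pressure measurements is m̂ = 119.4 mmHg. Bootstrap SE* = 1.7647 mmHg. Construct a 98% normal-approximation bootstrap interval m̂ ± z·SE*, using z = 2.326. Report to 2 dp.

(115.30, 123.50)

Margin = 2.326 × 1.7647 = 4.105
Interval: 119.4 ± 4.105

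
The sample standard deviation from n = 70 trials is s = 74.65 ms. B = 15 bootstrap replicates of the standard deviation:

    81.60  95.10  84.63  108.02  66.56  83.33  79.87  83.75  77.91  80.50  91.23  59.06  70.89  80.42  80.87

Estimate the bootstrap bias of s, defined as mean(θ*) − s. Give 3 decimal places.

mean(θ*) = (81.60 + 95.10 + 84.63 + 108.02 + 66.56 + 83.33 + 79.87 + 83.75 + 77.91 + 80.50 + 91.23 + 59.06 + 70.89 + 80.42 + 80.87) / 15 = 81.5827
bias = 81.5827 − 74.65

bias = +6.933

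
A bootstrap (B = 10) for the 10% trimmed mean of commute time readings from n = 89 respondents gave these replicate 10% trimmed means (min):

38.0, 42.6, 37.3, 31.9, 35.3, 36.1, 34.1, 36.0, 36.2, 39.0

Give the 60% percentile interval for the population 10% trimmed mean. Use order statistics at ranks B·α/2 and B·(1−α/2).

(34.1, 38.0)

Sorted replicates: 31.9, 34.1, 35.3, 36.0, 36.1, 36.2, 37.3, 38.0, 39.0, 42.6
α = 0.40; lower rank = 10 × 0.200 = 2; upper rank = 10 × 0.800 = 8.
The 2nd smallest replicate is 34.1; the 8th is 38.0.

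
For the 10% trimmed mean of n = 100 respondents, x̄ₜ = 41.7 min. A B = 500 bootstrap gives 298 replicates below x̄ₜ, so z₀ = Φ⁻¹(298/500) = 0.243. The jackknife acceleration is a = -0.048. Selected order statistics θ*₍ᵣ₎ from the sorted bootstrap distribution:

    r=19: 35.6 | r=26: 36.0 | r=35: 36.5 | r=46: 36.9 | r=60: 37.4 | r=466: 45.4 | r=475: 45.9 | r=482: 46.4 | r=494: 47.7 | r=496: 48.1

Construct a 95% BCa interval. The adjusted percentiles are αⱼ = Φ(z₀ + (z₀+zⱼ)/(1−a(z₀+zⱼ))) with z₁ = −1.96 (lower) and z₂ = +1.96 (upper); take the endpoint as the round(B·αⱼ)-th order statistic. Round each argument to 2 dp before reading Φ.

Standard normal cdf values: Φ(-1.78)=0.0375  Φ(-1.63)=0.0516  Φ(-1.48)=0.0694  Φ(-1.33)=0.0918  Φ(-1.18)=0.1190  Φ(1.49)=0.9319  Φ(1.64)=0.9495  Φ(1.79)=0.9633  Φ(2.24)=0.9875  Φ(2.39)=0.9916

(36.0, 47.7)

Lower: z₀ + z₁ = 0.243 + (-1.960) = -1.717; 1 − a(z₀+z₁) = 1 − (-0.048)(-1.717) = 0.9176; argument = 0.243 + (-1.717)/0.9176 = -1.6282 → -1.63.
α₁ = Φ(-1.63) = 0.0516; rank = round(500 × 0.0516) = 26; θ*₍26₎ = 36.0.
Upper: z₀ + z₂ = 2.203; 1 − a(z₀+z₂) = 1.1057; argument = 2.2353 → 2.24; α₂ = 0.9875; rank = 494; θ*₍494₎ = 47.7.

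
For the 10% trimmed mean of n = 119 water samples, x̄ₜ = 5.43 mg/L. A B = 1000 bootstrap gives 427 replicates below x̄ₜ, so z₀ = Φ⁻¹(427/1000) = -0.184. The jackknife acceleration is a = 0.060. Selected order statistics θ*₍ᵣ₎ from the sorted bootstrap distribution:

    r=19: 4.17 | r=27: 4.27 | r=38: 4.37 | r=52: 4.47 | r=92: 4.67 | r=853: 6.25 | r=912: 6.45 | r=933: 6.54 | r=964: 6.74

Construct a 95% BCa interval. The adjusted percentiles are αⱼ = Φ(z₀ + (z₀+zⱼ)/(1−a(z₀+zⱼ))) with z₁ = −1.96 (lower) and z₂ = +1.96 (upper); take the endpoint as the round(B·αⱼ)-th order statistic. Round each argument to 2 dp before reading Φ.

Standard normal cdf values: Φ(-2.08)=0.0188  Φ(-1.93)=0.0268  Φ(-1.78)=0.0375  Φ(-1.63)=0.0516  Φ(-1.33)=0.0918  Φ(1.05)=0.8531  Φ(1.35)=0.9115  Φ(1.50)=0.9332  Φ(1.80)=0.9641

(4.17, 6.74)

Lower: z₀ + z₁ = -0.184 + (-1.960) = -2.144; 1 − a(z₀+z₁) = 1 − (0.060)(-2.144) = 1.1286; argument = -0.184 + (-2.144)/1.1286 = -2.0836 → -2.08.
α₁ = Φ(-2.08) = 0.0188; rank = round(1000 × 0.0188) = 19; θ*₍19₎ = 4.17.
Upper: z₀ + z₂ = 1.776; 1 − a(z₀+z₂) = 0.8934; argument = 1.8038 → 1.80; α₂ = 0.9641; rank = 964; θ*₍964₎ = 6.74.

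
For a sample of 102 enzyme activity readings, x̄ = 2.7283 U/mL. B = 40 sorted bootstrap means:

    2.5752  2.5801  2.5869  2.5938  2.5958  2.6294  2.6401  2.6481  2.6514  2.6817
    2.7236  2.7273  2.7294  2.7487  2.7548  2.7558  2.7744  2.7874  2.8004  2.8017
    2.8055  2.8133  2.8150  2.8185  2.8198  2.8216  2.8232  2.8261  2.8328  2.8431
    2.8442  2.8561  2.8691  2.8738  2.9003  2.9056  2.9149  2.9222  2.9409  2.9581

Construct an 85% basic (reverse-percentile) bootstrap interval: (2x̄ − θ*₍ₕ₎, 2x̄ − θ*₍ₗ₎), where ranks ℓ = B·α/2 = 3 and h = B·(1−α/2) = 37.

Percentile endpoints at ranks 3 and 37: θ*₍3₎ = 2.5869, θ*₍37₎ = 2.9149.
Basic interval reflects these around x̄:
  lower = 2 × 2.7283 − 2.9149 = 2.5417
  upper = 2 × 2.7283 − 2.5869 = 2.8697

(2.5417, 2.8697)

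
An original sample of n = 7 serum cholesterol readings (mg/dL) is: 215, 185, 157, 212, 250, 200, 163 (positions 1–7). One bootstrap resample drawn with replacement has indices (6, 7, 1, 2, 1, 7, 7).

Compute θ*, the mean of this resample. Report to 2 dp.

θ* = 186.29

Resample values: 200, 163, 215, 185, 215, 163, 163.
Mean = (200 + 163 + 215 + 185 + 215 + 163 + 163) / 7 = 1304.0 / 7 = 186.29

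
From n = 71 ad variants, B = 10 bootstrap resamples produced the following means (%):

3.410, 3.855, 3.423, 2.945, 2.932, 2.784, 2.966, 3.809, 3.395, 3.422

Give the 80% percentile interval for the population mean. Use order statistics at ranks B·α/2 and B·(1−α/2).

(2.784, 3.809)

Sorted replicates: 2.784, 2.932, 2.945, 2.966, 3.395, 3.410, 3.422, 3.423, 3.809, 3.855
α = 0.20; lower rank = 10 × 0.100 = 1; upper rank = 10 × 0.900 = 9.
The 1st smallest replicate is 2.784; the 9th is 3.809.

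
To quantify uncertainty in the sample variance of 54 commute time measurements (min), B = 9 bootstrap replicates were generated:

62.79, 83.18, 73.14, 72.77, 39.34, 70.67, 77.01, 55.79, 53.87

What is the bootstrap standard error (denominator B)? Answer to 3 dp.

Bootstrap SE is the standard deviation of the 9 replicate variances.
Mean of replicates: (62.79 + 83.18 + 73.14 + 72.77 + 39.34 + 70.67 + 77.01 + 55.79 + 53.87) / 9 = 588.5600 / 9 = 65.3956
Sum of squared deviations: (−2.6056)² + (+17.7844)² + (+7.7444)² + (+7.3744)² + (−26.0556)² + (+5.2744)² + (+11.6144)² + (−9.6056)² + (−11.5256)² = 1504.1464
Variance = 1504.1464 / 9 = 167.1274
SE* = √167.1274

SE* = 12.928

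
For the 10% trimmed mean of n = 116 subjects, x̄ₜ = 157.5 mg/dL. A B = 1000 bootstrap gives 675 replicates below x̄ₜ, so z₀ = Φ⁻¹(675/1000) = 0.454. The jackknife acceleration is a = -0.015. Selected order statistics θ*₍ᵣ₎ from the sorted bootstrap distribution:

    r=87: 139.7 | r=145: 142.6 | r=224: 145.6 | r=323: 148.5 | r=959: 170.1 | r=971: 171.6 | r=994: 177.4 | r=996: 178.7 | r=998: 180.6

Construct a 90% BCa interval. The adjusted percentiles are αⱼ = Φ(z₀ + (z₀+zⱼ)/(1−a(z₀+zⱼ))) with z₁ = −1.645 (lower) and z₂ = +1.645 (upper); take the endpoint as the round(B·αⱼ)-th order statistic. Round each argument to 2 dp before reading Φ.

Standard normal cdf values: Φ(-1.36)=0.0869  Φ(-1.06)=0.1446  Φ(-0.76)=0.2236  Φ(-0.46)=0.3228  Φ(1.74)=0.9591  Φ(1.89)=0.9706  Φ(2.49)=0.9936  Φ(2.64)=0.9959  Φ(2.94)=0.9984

(145.6, 177.4)

Lower: z₀ + z₁ = 0.454 + (-1.645) = -1.191; 1 − a(z₀+z₁) = 1 − (-0.015)(-1.191) = 0.9821; argument = 0.454 + (-1.191)/0.9821 = -0.7587 → -0.76.
α₁ = Φ(-0.76) = 0.2236; rank = round(1000 × 0.2236) = 224; θ*₍224₎ = 145.6.
Upper: z₀ + z₂ = 2.099; 1 − a(z₀+z₂) = 1.0315; argument = 2.4889 → 2.49; α₂ = 0.9936; rank = 994; θ*₍994₎ = 177.4.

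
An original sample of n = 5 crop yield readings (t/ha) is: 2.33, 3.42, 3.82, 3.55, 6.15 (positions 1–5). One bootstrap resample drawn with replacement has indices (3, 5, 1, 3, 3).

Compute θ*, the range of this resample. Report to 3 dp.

Resample values: 3.82, 6.15, 2.33, 3.82, 3.82.
Range = 6.15 − 2.33 = 3.820

θ* = 3.820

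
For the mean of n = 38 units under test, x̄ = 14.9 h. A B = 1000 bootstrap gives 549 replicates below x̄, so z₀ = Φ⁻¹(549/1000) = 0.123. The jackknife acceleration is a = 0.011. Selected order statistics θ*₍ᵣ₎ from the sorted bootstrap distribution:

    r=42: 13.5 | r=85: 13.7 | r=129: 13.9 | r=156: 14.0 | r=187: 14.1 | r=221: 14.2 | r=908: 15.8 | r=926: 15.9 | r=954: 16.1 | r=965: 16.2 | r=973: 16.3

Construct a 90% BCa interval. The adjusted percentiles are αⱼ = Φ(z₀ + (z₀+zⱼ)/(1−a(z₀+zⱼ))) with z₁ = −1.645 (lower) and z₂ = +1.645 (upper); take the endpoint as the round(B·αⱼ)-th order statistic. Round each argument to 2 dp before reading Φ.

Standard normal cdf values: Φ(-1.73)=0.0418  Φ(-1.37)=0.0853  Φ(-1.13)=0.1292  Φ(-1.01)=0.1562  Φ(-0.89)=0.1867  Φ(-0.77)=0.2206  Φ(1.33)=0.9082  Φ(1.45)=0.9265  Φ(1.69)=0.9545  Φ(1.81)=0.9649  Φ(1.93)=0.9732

Lower: z₀ + z₁ = 0.123 + (-1.645) = -1.522; 1 − a(z₀+z₁) = 1 − (0.011)(-1.522) = 1.0167; argument = 0.123 + (-1.522)/1.0167 = -1.3739 → -1.37.
α₁ = Φ(-1.37) = 0.0853; rank = round(1000 × 0.0853) = 85; θ*₍85₎ = 13.7.
Upper: z₀ + z₂ = 1.768; 1 − a(z₀+z₂) = 0.9806; argument = 1.9261 → 1.93; α₂ = 0.9732; rank = 973; θ*₍973₎ = 16.3.

(13.7, 16.3)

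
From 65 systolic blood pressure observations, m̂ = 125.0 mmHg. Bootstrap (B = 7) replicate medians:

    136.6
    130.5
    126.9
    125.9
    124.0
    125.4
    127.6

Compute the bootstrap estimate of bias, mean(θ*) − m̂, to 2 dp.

mean(θ*) = (136.6 + 130.5 + 126.9 + 125.9 + 124.0 + 125.4 + 127.6) / 7 = 128.129
bias = 128.129 − 125.0

bias = +3.13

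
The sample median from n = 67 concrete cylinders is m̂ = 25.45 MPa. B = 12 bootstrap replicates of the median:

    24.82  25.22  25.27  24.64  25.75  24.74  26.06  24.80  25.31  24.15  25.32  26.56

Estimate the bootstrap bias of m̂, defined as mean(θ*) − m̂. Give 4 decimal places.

mean(θ*) = (24.82 + 25.22 + 25.27 + 24.64 + 25.75 + 24.74 + 26.06 + 24.80 + 25.31 + 24.15 + 25.32 + 26.56) / 12 = 25.22000
bias = 25.22000 − 25.45

bias = −0.2300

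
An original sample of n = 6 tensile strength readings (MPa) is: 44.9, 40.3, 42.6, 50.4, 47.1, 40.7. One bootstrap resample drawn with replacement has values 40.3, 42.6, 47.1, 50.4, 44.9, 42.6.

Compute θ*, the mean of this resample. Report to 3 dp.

Mean = (40.3 + 42.6 + 47.1 + 50.4 + 44.9 + 42.6) / 6 = 267.90 / 6 = 44.650

θ* = 44.650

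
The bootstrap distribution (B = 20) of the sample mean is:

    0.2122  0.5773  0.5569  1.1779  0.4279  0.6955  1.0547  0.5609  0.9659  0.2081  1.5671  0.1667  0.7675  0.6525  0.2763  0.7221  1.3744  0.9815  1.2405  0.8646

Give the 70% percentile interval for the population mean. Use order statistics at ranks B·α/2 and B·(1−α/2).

(0.2122, 1.1779)

Sorted replicates: 0.1667, 0.2081, 0.2122, 0.2763, 0.4279, 0.5569, 0.5609, 0.5773, 0.6525, 0.6955, 0.7221, 0.7675, 0.8646, 0.9659, 0.9815, 1.0547, 1.1779, 1.2405, 1.3744, 1.5671
α = 0.30; lower rank = 20 × 0.150 = 3; upper rank = 20 × 0.850 = 17.
The 3rd smallest replicate is 0.2122; the 17th is 1.1779.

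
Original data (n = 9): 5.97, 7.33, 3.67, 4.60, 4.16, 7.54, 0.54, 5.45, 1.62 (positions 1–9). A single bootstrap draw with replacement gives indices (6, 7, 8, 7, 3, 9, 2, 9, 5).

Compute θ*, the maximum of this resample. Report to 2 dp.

Resample values: 7.54, 0.54, 5.45, 0.54, 3.67, 1.62, 7.33, 1.62, 4.16.
Maximum = 7.54

θ* = 7.54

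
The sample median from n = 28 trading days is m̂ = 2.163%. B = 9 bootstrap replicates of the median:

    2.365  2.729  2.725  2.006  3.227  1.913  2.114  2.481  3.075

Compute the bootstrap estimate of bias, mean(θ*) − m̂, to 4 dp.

mean(θ*) = (2.365 + 2.729 + 2.725 + 2.006 + 3.227 + 1.913 + 2.114 + 2.481 + 3.075) / 9 = 2.51500
bias = 2.51500 − 2.163

bias = +0.3520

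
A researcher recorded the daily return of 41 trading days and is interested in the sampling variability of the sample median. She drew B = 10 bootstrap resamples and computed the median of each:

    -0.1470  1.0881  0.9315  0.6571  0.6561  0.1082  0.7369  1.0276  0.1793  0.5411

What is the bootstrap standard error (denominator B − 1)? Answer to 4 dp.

Bootstrap SE is the standard deviation of the 10 replicate medians.
Mean of replicates: ((-0.1470) + 1.0881 + 0.9315 + 0.6571 + 0.6561 + 0.1082 + 0.7369 + 1.0276 + 0.1793 + 0.5411) / 10 = 5.77890 / 10 = 0.57789
Sum of squared deviations: (−0.72489)² + (+0.51021)² + (+0.35361)² + (+0.07921)² + (+0.07821)² + (−0.46969)² + (+0.15901)² + (+0.44971)² + (−0.39859)² + (−0.03679)² = 1.53157
Variance = 1.53157 / 9 = 0.17017
SE* = √0.17017

SE* = 0.4125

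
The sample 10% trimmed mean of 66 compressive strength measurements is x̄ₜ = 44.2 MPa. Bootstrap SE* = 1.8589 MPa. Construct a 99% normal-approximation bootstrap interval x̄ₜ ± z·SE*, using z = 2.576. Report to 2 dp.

Margin = 2.576 × 1.8589 = 4.789
Interval: 44.2 ± 4.789

(39.41, 48.99)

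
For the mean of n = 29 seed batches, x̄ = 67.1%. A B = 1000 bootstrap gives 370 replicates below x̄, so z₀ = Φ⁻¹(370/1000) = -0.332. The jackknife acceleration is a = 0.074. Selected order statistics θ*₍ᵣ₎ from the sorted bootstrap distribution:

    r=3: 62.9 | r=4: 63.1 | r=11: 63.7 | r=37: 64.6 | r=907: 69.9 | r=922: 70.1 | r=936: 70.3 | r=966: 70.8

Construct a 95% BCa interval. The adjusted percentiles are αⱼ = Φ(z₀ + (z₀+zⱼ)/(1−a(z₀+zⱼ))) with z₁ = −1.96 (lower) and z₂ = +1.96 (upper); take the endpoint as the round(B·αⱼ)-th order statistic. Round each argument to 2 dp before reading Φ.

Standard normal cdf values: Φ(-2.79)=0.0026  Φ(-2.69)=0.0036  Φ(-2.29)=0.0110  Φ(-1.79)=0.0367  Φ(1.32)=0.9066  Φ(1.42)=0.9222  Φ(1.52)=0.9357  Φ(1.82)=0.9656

(63.7, 70.3)

Lower: z₀ + z₁ = -0.332 + (-1.960) = -2.292; 1 − a(z₀+z₁) = 1 − (0.074)(-2.292) = 1.1696; argument = -0.332 + (-2.292)/1.1696 = -2.2916 → -2.29.
α₁ = Φ(-2.29) = 0.0110; rank = round(1000 × 0.0110) = 11; θ*₍11₎ = 63.7.
Upper: z₀ + z₂ = 1.628; 1 − a(z₀+z₂) = 0.8795; argument = 1.5190 → 1.52; α₂ = 0.9357; rank = 936; θ*₍936₎ = 70.3.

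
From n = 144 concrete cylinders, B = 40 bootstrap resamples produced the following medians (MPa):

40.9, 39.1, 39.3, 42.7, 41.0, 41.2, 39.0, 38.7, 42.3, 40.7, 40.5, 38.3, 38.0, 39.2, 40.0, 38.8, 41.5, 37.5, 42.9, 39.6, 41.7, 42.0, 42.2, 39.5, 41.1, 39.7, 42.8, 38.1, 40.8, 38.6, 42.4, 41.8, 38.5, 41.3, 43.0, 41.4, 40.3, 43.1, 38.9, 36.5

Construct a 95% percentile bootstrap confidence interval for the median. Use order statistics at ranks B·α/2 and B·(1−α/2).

Sorted replicates: 36.5, 37.5, 38.0, 38.1, 38.3, 38.5, 38.6, 38.7, 38.8, 38.9, 39.0, 39.1, 39.2, 39.3, 39.5, 39.6, 39.7, 40.0, 40.3, 40.5, 40.7, 40.8, 40.9, 41.0, 41.1, 41.2, 41.3, 41.4, 41.5, 41.7, 41.8, 42.0, 42.2, 42.3, 42.4, 42.7, 42.8, 42.9, 43.0, 43.1
α = 0.05; lower rank = 40 × 0.025 = 1; upper rank = 40 × 0.975 = 39.
The 1st smallest replicate is 36.5; the 39th is 43.0.

(36.5, 43.0)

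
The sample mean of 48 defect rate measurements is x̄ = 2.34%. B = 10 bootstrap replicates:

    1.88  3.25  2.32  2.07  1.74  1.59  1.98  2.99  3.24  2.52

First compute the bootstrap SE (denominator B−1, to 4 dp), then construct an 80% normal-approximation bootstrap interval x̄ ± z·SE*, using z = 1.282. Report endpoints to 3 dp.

(1.549, 3.131)

Mean of replicates = 2.3580; sum of squared deviations = 3.4268; SE* = √(3.4268/9) = 0.6171
Margin = 1.282 × 0.6171 = 0.7911
Interval: 2.34 ± 0.7911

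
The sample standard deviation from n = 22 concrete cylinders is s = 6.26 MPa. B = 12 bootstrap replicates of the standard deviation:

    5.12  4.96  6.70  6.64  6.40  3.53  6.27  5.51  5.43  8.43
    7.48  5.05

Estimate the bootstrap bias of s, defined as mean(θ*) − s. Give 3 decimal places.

mean(θ*) = (5.12 + 4.96 + 6.70 + 6.64 + 6.40 + 3.53 + 6.27 + 5.51 + 5.43 + 8.43 + 7.48 + 5.05) / 12 = 5.9600
bias = 5.9600 − 6.26

bias = −0.300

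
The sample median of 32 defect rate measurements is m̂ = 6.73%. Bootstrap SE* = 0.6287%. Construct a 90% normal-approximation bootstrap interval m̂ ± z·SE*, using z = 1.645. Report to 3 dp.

(5.696, 7.764)

Margin = 1.645 × 0.6287 = 1.0342
Interval: 6.73 ± 1.0342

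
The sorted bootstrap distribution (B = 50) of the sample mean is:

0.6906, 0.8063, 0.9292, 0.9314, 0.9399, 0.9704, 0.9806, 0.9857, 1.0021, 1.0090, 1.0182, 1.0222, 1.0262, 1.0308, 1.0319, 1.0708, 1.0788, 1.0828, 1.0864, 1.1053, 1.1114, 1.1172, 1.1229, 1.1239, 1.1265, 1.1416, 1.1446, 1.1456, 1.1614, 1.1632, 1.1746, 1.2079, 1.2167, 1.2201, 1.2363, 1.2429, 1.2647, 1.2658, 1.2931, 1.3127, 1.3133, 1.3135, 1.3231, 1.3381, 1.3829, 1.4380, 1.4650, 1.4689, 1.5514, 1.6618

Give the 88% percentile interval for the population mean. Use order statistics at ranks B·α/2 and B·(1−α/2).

α = 0.12; lower rank = 50 × 0.060 = 3; upper rank = 50 × 0.940 = 47.
The 3rd smallest replicate is 0.9292; the 47th is 1.4650.

(0.9292, 1.4650)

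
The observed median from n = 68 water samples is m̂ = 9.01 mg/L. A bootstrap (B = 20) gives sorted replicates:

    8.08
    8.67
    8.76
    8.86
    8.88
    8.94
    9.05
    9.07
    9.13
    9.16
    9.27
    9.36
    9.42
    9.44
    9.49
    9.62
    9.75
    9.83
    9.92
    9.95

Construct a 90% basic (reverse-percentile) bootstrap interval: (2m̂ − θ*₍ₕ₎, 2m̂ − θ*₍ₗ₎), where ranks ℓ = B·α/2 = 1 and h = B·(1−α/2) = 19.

(8.10, 9.94)

Percentile endpoints at ranks 1 and 19: θ*₍1₎ = 8.08, θ*₍19₎ = 9.92.
Basic interval reflects these around m̂:
  lower = 2 × 9.01 − 9.92 = 8.10
  upper = 2 × 9.01 − 8.08 = 9.94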